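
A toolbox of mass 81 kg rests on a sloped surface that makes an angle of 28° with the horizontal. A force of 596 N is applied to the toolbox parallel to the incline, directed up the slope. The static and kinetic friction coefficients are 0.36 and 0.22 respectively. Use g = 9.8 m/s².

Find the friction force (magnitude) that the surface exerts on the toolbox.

Perpendicular to the surface, N = m g cos θ = 81·9.8·cos 28° = 700.9 N.
Parallel to the incline, ΣF = 0 gives f = m g sin θ − P = 372.7 − 596 = -223.3 N (up-slope positive).
Static friction can supply at most μ_s N = 252.3 N.
Since |-223.3| ≤ 252.3 N, static friction is sufficient; f equals the required value, not μ_s N.

f ≈ 223 N (down the incline)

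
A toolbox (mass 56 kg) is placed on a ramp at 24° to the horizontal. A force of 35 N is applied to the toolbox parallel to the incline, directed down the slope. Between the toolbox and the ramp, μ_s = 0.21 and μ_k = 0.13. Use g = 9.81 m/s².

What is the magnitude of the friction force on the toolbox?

f ≈ 65.2 N (up the incline)

The normal reaction is N = m g cos θ = 501.9 N.
The friction needed for equilibrium is m g sin θ + P = 223.4 + 35 = 258.4 N, measured positive up-slope.
Maximum static friction available: μ_s N = 0.21 × 501.9 = 105.4 N.
|258.4| exceeds 105.4 N, so the toolbox slips down-slope; friction is kinetic, f = μ_k N = 0.13×501.9 = 65.2 N.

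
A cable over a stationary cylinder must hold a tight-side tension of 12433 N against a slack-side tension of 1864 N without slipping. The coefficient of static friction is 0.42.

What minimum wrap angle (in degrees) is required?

T₂/T₁ = e^{μβ} → β = ln(T₂/T₁)/μ.
β = ln(12433/1864)/0.42 = 1.898/0.42 = 4.518 rad.
In degrees: β = 4.518 × 180/π = 259°.

β_min ≈ 259°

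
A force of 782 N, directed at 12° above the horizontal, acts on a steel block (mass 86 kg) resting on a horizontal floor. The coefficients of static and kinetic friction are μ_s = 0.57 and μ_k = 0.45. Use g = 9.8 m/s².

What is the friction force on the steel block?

f ≈ 306 N

N = m g − P sin α = 842.8 − 782×sin 12° = 680.2 N.
Horizontally, friction must balance P cos α = 764.9 N.
The static-friction limit is μ_s N = 387.7 N.
764.9 > 387.7 N → the steel block slides; f = μ_k N = 0.45×680.2 = 306 N.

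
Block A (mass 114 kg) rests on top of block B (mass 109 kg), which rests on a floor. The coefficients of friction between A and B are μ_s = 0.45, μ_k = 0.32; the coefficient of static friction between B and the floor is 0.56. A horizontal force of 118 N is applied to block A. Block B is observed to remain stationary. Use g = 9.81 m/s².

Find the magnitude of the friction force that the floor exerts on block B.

The normal force B exerts on A is simply A's weight, N₁ = 1118 N.
Maximum static friction on A from B: μ_s N₁ = 0.45×1118 = 503.3 N.
P = 118 N is within that limit, so A and B move together (both at rest); the A–B friction is simply f₁ = P = 118 N.
B experiences an equal 118 N forward from A (third law). B is in equilibrium, so the floor supplies f₂ = 118 N of static friction (limit μ_s(m_A+m_B)g = 1225 N, not exceeded).

f ≈ 118 N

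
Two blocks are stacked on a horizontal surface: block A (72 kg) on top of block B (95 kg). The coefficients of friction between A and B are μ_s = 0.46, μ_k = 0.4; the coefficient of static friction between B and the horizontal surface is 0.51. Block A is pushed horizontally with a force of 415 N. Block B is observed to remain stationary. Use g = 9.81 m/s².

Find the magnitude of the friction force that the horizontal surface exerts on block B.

Normal force at the A–B interface: N₁ = m_A g = 706.3 N.
Maximum static friction on A from B: μ_s N₁ = 0.46×706.3 = 324.9 N.
Since P = 415 N > 324.9 N, A slides on B; the A–B friction is kinetic: f₁ = μ_k N₁ = 0.4×706.3 = 283 N.
By Newton's third law B feels 283 N forward from A. With B stationary, the floor's static friction on B balances it: f₂ = 283 N (well within μ_s(m_A+m_B)g = 835.5 N).

f ≈ 283 N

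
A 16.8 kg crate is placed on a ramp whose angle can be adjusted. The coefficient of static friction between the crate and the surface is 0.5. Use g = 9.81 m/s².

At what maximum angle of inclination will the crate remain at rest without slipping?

θ_max ≈ 26.6°

At the slip threshold, m g sin θ = μ_s · m g cos θ, so tan θ = μ_s.
θ_max = arctan(0.5) = 26.6°.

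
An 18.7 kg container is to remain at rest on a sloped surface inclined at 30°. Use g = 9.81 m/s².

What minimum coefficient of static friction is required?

μ_s,min ≈ 0.577

At the slip threshold m g sin θ = μ_s m g cos θ, so μ_s,min = tan θ.
μ_s,min = tan 30° = 0.577.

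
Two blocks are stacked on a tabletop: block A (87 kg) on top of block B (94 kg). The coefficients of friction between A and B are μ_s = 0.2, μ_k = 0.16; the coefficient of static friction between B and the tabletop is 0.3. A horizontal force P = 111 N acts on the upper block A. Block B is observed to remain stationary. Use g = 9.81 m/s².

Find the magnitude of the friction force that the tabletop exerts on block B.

The normal force B exerts on A is simply A's weight, N₁ = 853.5 N.
Maximum static friction on A from B: μ_s N₁ = 0.2×853.5 = 170.7 N.
P = 111 N is within that limit, so A and B move together (both at rest); the A–B friction is simply f₁ = P = 111 N.
B experiences an equal 111 N forward from A (third law). B is in equilibrium, so the floor supplies f₂ = 111 N of static friction (limit μ_s(m_A+m_B)g = 532.7 N, not exceeded).

f ≈ 111 N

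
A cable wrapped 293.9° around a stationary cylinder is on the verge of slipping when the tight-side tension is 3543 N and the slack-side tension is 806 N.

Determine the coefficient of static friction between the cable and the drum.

μ ≈ 0.289

T₂/T₁ = e^{μβ} → μ = ln(T₂/T₁)/β.
β = 293.9° = 5.13 rad.
μ = ln(3543/806)/5.13 = ln(4.396)/5.13 = 0.289.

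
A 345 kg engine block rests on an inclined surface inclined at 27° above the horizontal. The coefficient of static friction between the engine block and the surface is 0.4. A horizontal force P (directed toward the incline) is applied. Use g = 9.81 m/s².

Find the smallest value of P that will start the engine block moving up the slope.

At impending motion up the slope, friction acts down-slope at its limit: f = μ_s N.
Perpendicular to the incline: N = m g cos θ + P sin θ.
Along the incline: P cos θ = m g sin θ + μ_s N = m g sin θ + μ_s (m g cos θ + P sin θ).
Solving, P (cos θ − μ_s sin θ) = m g (sin θ + μ_s cos θ), so P = 345×9.81×(sin 27° + 0.4 cos 27°)/(cos 27° − 0.4 sin 27°) = 3380×0.8104/0.7094 = 3870 N.

P ≈ 3870 N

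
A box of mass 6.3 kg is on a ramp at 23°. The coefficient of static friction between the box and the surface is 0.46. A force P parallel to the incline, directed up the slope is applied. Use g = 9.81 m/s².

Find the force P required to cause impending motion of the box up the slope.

At impending motion up the slope, friction acts down-slope at its limit: f = μ_s N.
P is parallel to the surface, so N = m g cos θ = 56.9 N.
Along the incline: P = m g sin θ + μ_s N = 24.1 + 0.46×56.9 = 50.3 N.

P ≈ 50.3 N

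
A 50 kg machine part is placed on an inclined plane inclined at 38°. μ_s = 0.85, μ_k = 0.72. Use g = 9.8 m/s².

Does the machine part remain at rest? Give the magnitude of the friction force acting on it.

N = m g cos θ = 386 N.
Down-slope weight component: m g sin θ = 302 N.
μ_s N = 328 N.
302 ≤ 328 N, so it stays put; friction = 302 N.

f ≈ 302 N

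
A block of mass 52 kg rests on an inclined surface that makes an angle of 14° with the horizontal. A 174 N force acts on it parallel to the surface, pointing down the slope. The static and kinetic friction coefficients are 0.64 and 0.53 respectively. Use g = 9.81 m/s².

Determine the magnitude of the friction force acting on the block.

The normal reaction is N = m g cos θ = 495 N.
The friction needed for equilibrium is m g sin θ + P = 123.4 + 174 = 297.4 N, measured positive up-slope.
Static friction can supply at most μ_s N = 316.8 N.
Since |297.4| ≤ 316.8 N, static friction is sufficient; f equals the required value, not μ_s N.

f ≈ 297 N (up the incline)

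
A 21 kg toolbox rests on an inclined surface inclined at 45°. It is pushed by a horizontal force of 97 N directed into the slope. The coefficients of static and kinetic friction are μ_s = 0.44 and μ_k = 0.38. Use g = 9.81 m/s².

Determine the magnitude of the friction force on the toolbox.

f ≈ 77.1 N (up the incline)

Resolve perpendicular to the incline: N = m g cos θ + P sin θ = 21×9.81×cos 45° + 97×sin 45° = 214.3 N.
Along the incline, the net driving force (taking up-slope positive) is P cos θ − m g sin θ = 68.59 − 145.7 = -77.08 N, so equilibrium requires friction f = 77.08 N (up-slope).
The limit of static friction is μ_s N = 94.27 N.
|f_req| = 77.08 ≤ 94.27 N → the toolbox is in equilibrium; friction equals the required value.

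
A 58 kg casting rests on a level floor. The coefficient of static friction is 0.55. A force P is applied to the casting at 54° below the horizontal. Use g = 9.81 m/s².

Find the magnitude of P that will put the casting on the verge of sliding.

P ≈ 2190 N

N = m g + P sin α (the push presses the casting into the level floor).
At impending slip, P cos α = μ_s N = μ_s (m g + P sin α).
Solving: P (cos α − μ_s sin α) = μ_s m g → P = 0.55×569/(cos 54° − 0.55 sin 54°) = 313/0.1428 = 2190 N.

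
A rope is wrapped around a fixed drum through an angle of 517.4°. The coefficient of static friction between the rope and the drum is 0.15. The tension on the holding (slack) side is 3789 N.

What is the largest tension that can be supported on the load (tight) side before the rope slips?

At impending slip the capstan equation gives T₂/T₁ = e^{μβ} with β in radians.
β = 517.4° × π/180 = 9.03 rad.
e^{μβ} = e^{0.15×9.03} = 3.875.
T₂ = T₁ · e^{μβ} = 3789 × 3.875 = 14700 N.

T_max ≈ 14700 N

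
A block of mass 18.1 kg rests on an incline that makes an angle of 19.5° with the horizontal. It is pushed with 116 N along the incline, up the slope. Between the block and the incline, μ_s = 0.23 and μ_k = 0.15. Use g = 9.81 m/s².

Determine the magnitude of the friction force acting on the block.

Normal force: N = m g cos θ = 18.1 × 9.81 × cos 19.5° = 167.4 N.
Parallel to the incline, ΣF = 0 gives f = m g sin θ − P = 59.27 − 116 = -56.73 N (up-slope positive).
Maximum static friction available: μ_s N = 0.23 × 167.4 = 38.5 N.
|-56.73| exceeds 38.5 N, so the block slips up-slope; friction is kinetic, f = μ_k N = 0.15×167.4 = 25.1 N.

f ≈ 25.1 N (down the incline)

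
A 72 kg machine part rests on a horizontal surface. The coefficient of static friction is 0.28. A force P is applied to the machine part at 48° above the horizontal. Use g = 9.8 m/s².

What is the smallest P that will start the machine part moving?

P ≈ 225 N

N = m g − P sin α (the pull lifts the machine part).
At impending slip, P cos α = μ_s N = μ_s (m g − P sin α).
Solving: P (cos α + μ_s sin α) = μ_s m g → P = 0.28×706/(cos 48° + 0.28 sin 48°) = 198/0.8772 = 225 N.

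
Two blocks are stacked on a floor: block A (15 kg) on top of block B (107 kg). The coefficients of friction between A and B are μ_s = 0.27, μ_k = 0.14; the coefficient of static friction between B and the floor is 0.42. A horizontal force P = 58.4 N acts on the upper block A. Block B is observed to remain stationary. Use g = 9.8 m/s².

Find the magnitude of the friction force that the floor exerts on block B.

f ≈ 20.6 N

The normal force B exerts on A is simply A's weight, N₁ = 147 N.
So the A–B interface can sustain at most μ_s N₁ = 39.69 N of static friction.
Since P = 58.4 N > 39.69 N, A slides on B; the A–B friction is kinetic: f₁ = μ_k N₁ = 0.14×147 = 20.6 N.
By Newton's third law B feels 20.6 N forward from A. With B stationary, the floor's static friction on B balances it: f₂ = 20.6 N (well within μ_s(m_A+m_B)g = 502.2 N).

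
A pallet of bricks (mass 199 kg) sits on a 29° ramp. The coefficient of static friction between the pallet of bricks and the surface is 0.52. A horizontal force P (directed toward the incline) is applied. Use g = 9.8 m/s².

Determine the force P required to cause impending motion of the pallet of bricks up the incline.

P ≈ 2940 N

At impending motion up the slope, friction acts down-slope at its limit: f = μ_s N.
Perpendicular to the incline: N = m g cos θ + P sin θ.
Along the incline: P cos θ = m g sin θ + μ_s N = m g sin θ + μ_s (m g cos θ + P sin θ).
Solving, P (cos θ − μ_s sin θ) = m g (sin θ + μ_s cos θ), so P = 199×9.8×(sin 29° + 0.52 cos 29°)/(cos 29° − 0.52 sin 29°) = 1950×0.9396/0.6225 = 2940 N.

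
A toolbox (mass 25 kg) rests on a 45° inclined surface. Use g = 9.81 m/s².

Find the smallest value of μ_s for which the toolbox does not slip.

μ_s,min ≈ 1

At the slip threshold m g sin θ = μ_s m g cos θ, so μ_s,min = tan θ.
μ_s,min = tan 45° = 1.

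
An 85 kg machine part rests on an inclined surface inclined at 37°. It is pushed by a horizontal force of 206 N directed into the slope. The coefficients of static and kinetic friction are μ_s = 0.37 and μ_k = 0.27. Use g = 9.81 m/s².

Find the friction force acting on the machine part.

The horizontal push has a component P sin θ into the surface, so N = m g cos θ + P sin θ = 665.9 + 124 = 789.9 N.
Parallel to the incline: P cos θ − m g sin θ = 164.5 − 501.8 = -337.3 N; the friction needed to balance this is 337.3 N acting up the slope.
The limit of static friction is μ_s N = 292.3 N.
The required 337.3 N exceeds the static limit, so the machine part slides down-slope and f = μ_k N = 0.27×789.9 = 213 N.

f ≈ 213 N (up the incline)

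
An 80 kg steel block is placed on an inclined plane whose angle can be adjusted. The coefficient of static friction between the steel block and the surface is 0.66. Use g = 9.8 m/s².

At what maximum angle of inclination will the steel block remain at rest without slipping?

At the slip threshold, m g sin θ = μ_s · m g cos θ, so tan θ = μ_s.
θ_max = arctan(0.66) = 33.4°.

θ_max ≈ 33.4°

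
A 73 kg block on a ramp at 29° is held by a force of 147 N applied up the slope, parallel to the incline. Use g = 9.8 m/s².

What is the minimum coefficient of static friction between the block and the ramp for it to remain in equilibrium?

μ_s,min ≈ 0.319

N = m g cos θ = 625.7 N.
Friction must make up the shortfall along the incline: f = m g sin θ − P = 346.8 − 147 = 199.8 N.
At the threshold f = μ_s N, so μ_s,min = 199.8/625.7 = 0.319.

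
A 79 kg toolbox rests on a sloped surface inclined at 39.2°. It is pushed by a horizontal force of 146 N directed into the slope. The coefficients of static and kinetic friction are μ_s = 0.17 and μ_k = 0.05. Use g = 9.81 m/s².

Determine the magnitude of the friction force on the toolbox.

f ≈ 34.6 N (up the incline)

The horizontal push has a component P sin θ into the surface, so N = m g cos θ + P sin θ = 600.6 + 92.28 = 692.9 N.
Parallel to the incline: P cos θ − m g sin θ = 113.1 − 489.8 = -376.7 N; the friction needed to balance this is 376.7 N acting up the slope.
The limit of static friction is μ_s N = 117.8 N.
The required 376.7 N exceeds the static limit, so the toolbox slides down-slope and f = μ_k N = 0.05×692.9 = 34.6 N.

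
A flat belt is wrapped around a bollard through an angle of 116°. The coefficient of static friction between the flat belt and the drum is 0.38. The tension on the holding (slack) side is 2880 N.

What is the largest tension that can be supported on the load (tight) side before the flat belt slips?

At impending slip the capstan equation gives T₂/T₁ = e^{μβ} with β in radians.
β = 116° × π/180 = 2.025 rad.
e^{μβ} = e^{0.38×2.025} = 2.158.
T₂ = T₁ · e^{μβ} = 2880 × 2.158 = 6220 N.

T_max ≈ 6220 N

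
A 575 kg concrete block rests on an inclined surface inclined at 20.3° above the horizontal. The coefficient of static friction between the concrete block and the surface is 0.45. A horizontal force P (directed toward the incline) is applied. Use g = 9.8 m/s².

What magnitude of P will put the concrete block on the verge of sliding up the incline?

At impending motion up the slope, friction acts down-slope at its limit: f = μ_s N.
Perpendicular to the incline: N = m g cos θ + P sin θ.
Along the incline: P cos θ = m g sin θ + μ_s N = m g sin θ + μ_s (m g cos θ + P sin θ).
Solving, P (cos θ − μ_s sin θ) = m g (sin θ + μ_s cos θ), so P = 575×9.8×(sin 20.3° + 0.45 cos 20.3°)/(cos 20.3° − 0.45 sin 20.3°) = 5640×0.769/0.7818 = 5540 N.

P ≈ 5540 N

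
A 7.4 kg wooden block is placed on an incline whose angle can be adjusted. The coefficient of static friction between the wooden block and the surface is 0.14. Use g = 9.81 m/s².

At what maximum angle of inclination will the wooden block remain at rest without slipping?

At the slip threshold, m g sin θ = μ_s · m g cos θ, so tan θ = μ_s.
θ_max = arctan(0.14) = 7.97°.

θ_max ≈ 7.97°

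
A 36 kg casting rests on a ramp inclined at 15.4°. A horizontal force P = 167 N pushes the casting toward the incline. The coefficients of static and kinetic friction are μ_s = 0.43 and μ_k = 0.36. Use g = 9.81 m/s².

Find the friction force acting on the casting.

f ≈ 67.2 N (down the incline)

Normal direction: N = m g cos θ + P sin θ = 384.8 N.
Along the incline, the net driving force (taking up-slope positive) is P cos θ − m g sin θ = 161 − 93.78 = 67.22 N, so equilibrium requires friction f = -67.22 N (down-slope).
The limit of static friction is μ_s N = 165.5 N.
Since 67.22 N is within the 165.5 N limit, the casting stays put and friction is exactly 67.2 N.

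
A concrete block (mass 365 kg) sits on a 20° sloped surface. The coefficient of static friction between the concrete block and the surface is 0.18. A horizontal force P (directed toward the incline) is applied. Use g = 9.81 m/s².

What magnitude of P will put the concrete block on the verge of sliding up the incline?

At impending motion up the slope, friction acts down-slope at its limit: f = μ_s N.
Perpendicular to the incline: N = m g cos θ + P sin θ.
Along the incline: P cos θ = m g sin θ + μ_s N = m g sin θ + μ_s (m g cos θ + P sin θ).
Solving, P (cos θ − μ_s sin θ) = m g (sin θ + μ_s cos θ), so P = 365×9.81×(sin 20° + 0.18 cos 20°)/(cos 20° − 0.18 sin 20°) = 3580×0.5112/0.8781 = 2080 N.

P ≈ 2080 N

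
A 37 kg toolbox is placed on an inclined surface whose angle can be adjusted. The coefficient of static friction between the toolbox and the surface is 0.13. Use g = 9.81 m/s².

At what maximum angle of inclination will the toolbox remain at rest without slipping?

At the slip threshold, m g sin θ = μ_s · m g cos θ, so tan θ = μ_s.
θ_max = arctan(0.13) = 7.41°.

θ_max ≈ 7.41°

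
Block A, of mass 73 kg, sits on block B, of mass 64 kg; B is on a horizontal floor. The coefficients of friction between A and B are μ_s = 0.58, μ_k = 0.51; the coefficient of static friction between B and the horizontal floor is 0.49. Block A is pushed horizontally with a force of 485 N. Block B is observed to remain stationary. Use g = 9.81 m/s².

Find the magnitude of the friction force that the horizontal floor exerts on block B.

Between the blocks, N₁ = m_A g = 716.1 N.
So the A–B interface can sustain at most μ_s N₁ = 415.4 N of static friction.
P = 485 N exceeds that limit, so A slips over B and the interface friction becomes kinetic: f₁ = μ_k N₁ = 0.51×716.1 = 365 N.
By Newton's third law B feels 365 N forward from A. With B stationary, the floor's static friction on B balances it: f₂ = 365 N (well within μ_s(m_A+m_B)g = 658.5 N).

f ≈ 365 N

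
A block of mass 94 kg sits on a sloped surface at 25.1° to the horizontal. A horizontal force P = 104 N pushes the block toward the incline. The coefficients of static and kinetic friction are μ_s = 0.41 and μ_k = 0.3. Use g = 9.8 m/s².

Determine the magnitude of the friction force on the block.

Normal direction: N = m g cos θ + P sin θ = 878.3 N.
Along the incline, the net driving force (taking up-slope positive) is P cos θ − m g sin θ = 94.18 − 390.8 = -296.6 N, so equilibrium requires friction f = 296.6 N (up-slope).
Maximum static friction: μ_s N = 0.41 × 878.3 = 360.1 N.
Since 296.6 N is within the 360.1 N limit, the block stays put and friction is exactly 297 N.

f ≈ 297 N (up the incline)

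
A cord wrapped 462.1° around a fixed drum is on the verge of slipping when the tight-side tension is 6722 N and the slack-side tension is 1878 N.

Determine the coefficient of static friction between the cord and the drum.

μ ≈ 0.158

T₂/T₁ = e^{μβ} → μ = ln(T₂/T₁)/β.
β = 462.1° = 8.065 rad.
μ = ln(6722/1878)/8.065 = ln(3.579)/8.065 = 0.158.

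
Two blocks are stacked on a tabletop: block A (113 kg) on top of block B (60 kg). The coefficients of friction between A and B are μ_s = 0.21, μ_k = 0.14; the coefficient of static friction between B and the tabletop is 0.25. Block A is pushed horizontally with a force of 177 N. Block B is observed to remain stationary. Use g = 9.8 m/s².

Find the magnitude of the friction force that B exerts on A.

f ≈ 177 N

Between the blocks, N₁ = m_A g = 1107 N.
Maximum static friction on A from B: μ_s N₁ = 0.21×1107 = 232.6 N.
Since P = 177 N ≤ 232.6 N, A does not slip on B; friction on A equals P = 177 N.
B experiences an equal 177 N forward from A (third law). B is in equilibrium, so the floor supplies f₂ = 177 N of static friction (limit μ_s(m_A+m_B)g = 423.9 N, not exceeded).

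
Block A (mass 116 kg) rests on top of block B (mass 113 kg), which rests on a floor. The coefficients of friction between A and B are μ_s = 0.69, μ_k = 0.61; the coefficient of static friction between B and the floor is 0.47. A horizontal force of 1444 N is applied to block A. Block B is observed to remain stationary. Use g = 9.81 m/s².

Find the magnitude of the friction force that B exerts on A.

Between the blocks, N₁ = m_A g = 1138 N.
Maximum static friction on A from B: μ_s N₁ = 0.69×1138 = 785.2 N.
P = 1444 N exceeds that limit, so A slips over B and the interface friction becomes kinetic: f₁ = μ_k N₁ = 0.61×1138 = 694 N.
B experiences an equal 694 N forward from A (third law). B is in equilibrium, so the floor supplies f₂ = 694 N of static friction (limit μ_s(m_A+m_B)g = 1056 N, not exceeded).

f ≈ 694 N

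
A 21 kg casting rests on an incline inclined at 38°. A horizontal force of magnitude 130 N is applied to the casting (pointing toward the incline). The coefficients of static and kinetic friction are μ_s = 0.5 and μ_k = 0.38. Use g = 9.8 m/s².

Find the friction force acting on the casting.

Normal direction: N = m g cos θ + P sin θ = 242.2 N.
Parallel to the incline: P cos θ − m g sin θ = 102.4 − 126.7 = -24.26 N; the friction needed to balance this is 24.26 N acting up the slope.
Maximum static friction: μ_s N = 0.5 × 242.2 = 121.1 N.
Since 24.26 N is within the 121.1 N limit, the casting stays put and friction is exactly 24.3 N.

f ≈ 24.3 N (up the incline)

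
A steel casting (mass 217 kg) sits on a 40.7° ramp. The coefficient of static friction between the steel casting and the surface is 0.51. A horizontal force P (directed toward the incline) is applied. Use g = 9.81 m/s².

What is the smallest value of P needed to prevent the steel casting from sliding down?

P_min ≈ 518 N

The steel casting tends to slide down (tan θ > μ_s), so at the point of impending slip friction acts up-slope at its limit: f = μ_s N.
Perpendicular to the incline: N = m g cos θ + P sin θ.
Along the incline: P cos θ + μ_s N = m g sin θ, i.e. P cos θ + μ_s (m g cos θ + P sin θ) = m g sin θ.
Solving, P (cos θ + μ_s sin θ) = m g (sin θ − μ_s cos θ), so P = 2130×0.2654/1.091 = 518 N.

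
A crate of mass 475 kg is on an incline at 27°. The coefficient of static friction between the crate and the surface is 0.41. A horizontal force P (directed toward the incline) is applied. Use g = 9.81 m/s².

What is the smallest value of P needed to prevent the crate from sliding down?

The crate tends to slide down (tan θ > μ_s), so at the point of impending slip friction acts up-slope at its limit: f = μ_s N.
Perpendicular to the incline: N = m g cos θ + P sin θ.
Along the incline: P cos θ + μ_s N = m g sin θ, i.e. P cos θ + μ_s (m g cos θ + P sin θ) = m g sin θ.
Solving, P (cos θ + μ_s sin θ) = m g (sin θ − μ_s cos θ), so P = 4660×0.08868/1.077 = 384 N.

P_min ≈ 384 N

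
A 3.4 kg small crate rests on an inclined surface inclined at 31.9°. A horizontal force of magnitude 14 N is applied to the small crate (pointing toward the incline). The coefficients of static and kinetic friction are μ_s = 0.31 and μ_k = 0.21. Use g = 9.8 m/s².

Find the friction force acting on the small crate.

The horizontal push has a component P sin θ into the surface, so N = m g cos θ + P sin θ = 28.29 + 7.398 = 35.69 N.
Along the incline, the net driving force (taking up-slope positive) is P cos θ − m g sin θ = 11.89 − 17.61 = -5.722 N, so equilibrium requires friction f = 5.722 N (up-slope).
Maximum static friction: μ_s N = 0.31 × 35.69 = 11.06 N.
|f_req| = 5.722 ≤ 11.06 N → the small crate is in equilibrium; friction equals the required value.

f ≈ 5.72 N (up the incline)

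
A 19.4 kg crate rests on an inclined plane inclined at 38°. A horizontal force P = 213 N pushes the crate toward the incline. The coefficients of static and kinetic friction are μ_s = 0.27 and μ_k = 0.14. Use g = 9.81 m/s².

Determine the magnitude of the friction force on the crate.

f ≈ 50.7 N (down the incline)

Normal direction: N = m g cos θ + P sin θ = 281.1 N.
Along the incline, the net driving force (taking up-slope positive) is P cos θ − m g sin θ = 167.8 − 117.2 = 50.68 N, so equilibrium requires friction f = -50.68 N (down-slope).
Maximum static friction: μ_s N = 0.27 × 281.1 = 75.9 N.
Since 50.68 N is within the 75.9 N limit, the crate stays put and friction is exactly 50.7 N.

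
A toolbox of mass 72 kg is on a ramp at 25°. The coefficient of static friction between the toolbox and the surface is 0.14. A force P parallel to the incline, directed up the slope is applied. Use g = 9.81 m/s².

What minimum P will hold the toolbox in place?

The toolbox tends to slide down (tan θ > μ_s), so at the point of impending slip friction acts up-slope at its limit: f = μ_s N.
P is parallel to the surface, so N = m g cos θ = 640 N.
Along the incline: P + μ_s N = m g sin θ, so P = 299 − 0.14×640 = 209 N.

P_min ≈ 209 N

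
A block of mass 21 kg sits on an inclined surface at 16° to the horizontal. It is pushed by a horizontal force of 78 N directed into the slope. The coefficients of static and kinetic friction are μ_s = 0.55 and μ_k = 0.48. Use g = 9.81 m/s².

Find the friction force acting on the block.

f ≈ 18.2 N (down the incline)

The horizontal push has a component P sin θ into the surface, so N = m g cos θ + P sin θ = 198 + 21.5 = 219.5 N.
Along the incline, the net driving force (taking up-slope positive) is P cos θ − m g sin θ = 74.98 − 56.78 = 18.19 N, so equilibrium requires friction f = -18.19 N (down-slope).
Maximum static friction: μ_s N = 0.55 × 219.5 = 120.7 N.
|f_req| = 18.19 ≤ 120.7 N → the block is in equilibrium; friction equals the required value.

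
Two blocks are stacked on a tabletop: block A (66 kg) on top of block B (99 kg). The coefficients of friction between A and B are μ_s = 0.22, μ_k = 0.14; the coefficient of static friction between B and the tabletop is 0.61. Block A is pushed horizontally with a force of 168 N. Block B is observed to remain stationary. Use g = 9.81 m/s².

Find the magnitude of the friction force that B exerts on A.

f ≈ 90.6 N

The normal force B exerts on A is simply A's weight, N₁ = 647.5 N.
So the A–B interface can sustain at most μ_s N₁ = 142.4 N of static friction.
Since P = 168 N > 142.4 N, A slides on B; the A–B friction is kinetic: f₁ = μ_k N₁ = 0.14×647.5 = 90.6 N.
B experiences an equal 90.6 N forward from A (third law). B is in equilibrium, so the floor supplies f₂ = 90.6 N of static friction (limit μ_s(m_A+m_B)g = 987.4 N, not exceeded).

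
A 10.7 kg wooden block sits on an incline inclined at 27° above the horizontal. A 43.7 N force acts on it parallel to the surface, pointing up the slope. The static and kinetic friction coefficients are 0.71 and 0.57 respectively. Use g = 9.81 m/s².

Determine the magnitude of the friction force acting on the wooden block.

f ≈ 3.95 N (up the incline)

The normal reaction is N = m g cos θ = 93.53 N.
For equilibrium along the incline the friction force must supply f = m g sin θ − P = 47.65 − 43.7 = 3.954 N (positive meaning up-slope).
Static friction can supply at most μ_s N = 66.4 N.
Since |3.954| ≤ 66.4 N, the wooden block remains in static equilibrium and friction takes exactly the required value.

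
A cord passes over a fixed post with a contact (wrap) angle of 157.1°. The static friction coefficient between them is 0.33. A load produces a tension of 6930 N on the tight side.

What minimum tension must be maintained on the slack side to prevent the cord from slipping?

Capstan equation at impending slip: T_tight/T_slack = e^{μβ}.
β = 157.1° = 2.742 rad; e^{μβ} = e^{0.33×2.742} = 2.472.
T_slack = T_tight / e^{μβ} = 6930 / 2.472 = 2800 N.

T_min ≈ 2800 N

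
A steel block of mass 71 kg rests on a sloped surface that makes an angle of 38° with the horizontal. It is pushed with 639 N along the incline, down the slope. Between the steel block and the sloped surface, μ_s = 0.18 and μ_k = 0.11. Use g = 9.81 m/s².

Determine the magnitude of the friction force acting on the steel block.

Normal force: N = m g cos θ = 71 × 9.81 × cos 38° = 548.9 N.
Parallel to the incline, ΣF = 0 gives f = m g sin θ + P = 428.8 + 639 = 1068 N (up-slope positive).
Maximum static friction available: μ_s N = 0.18 × 548.9 = 98.79 N.
|1068| exceeds 98.79 N, so the steel block slips down-slope; friction is kinetic, f = μ_k N = 0.11×548.9 = 60.4 N.

f ≈ 60.4 N (up the incline)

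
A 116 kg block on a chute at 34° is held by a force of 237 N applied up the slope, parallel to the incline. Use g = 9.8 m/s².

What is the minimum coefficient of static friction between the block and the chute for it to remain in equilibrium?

μ_s,min ≈ 0.423

N = m g cos θ = 942.4 N.
Friction must make up the shortfall along the incline: f = m g sin θ − P = 635.7 − 237 = 398.7 N.
At the threshold f = μ_s N, so μ_s,min = 398.7/942.4 = 0.423.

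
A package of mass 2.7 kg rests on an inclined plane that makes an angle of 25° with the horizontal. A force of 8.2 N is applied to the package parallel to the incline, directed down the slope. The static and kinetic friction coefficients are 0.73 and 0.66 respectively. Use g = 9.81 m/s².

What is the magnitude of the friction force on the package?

f ≈ 15.8 N (up the incline)

Normal force: N = m g cos θ = 2.7 × 9.81 × cos 25° = 24.01 N.
For equilibrium along the incline the friction force must supply f = m g sin θ + P = 11.19 + 8.2 = 19.39 N (positive meaning up-slope).
The static-friction ceiling is μ_s N = 0.73 × 24.01 = 17.52 N.
Since |19.39| > 17.52 N, static friction cannot hold it; the package slides down the incline and kinetic friction applies: f = μ_k N = 0.66 × 24.01 = 15.8 N.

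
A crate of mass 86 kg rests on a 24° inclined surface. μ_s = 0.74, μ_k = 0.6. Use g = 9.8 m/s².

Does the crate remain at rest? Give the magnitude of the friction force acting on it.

f ≈ 343 N

N = m g cos θ = 770 N.
Down-slope weight component: m g sin θ = 343 N.
μ_s N = 570 N.
343 ≤ 570 N, so it stays put; friction = 343 N.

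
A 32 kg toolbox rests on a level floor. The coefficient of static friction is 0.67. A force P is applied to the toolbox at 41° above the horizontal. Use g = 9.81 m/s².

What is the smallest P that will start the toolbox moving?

N = m g − P sin α (the pull lifts the toolbox).
At impending slip, P cos α = μ_s N = μ_s (m g − P sin α).
Solving: P (cos α + μ_s sin α) = μ_s m g → P = 0.67×314/(cos 41° + 0.67 sin 41°) = 210/1.194 = 176 N.

P ≈ 176 N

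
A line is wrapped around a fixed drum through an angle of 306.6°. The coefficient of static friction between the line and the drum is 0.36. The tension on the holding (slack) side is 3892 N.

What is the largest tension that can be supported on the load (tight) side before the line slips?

T_max ≈ 26700 N

At impending slip the capstan equation gives T₂/T₁ = e^{μβ} with β in radians.
β = 306.6° × π/180 = 5.351 rad.
e^{μβ} = e^{0.36×5.351} = 6.865.
T₂ = T₁ · e^{μβ} = 3892 × 6.865 = 26700 N.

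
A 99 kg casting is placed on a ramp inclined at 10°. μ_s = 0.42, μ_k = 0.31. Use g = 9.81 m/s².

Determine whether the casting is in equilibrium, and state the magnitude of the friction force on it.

f ≈ 169 N

N = m g cos θ = 956 N.
Down-slope weight component: m g sin θ = 169 N.
μ_s N = 402 N.
169 ≤ 402 N, so it stays put; friction = 169 N.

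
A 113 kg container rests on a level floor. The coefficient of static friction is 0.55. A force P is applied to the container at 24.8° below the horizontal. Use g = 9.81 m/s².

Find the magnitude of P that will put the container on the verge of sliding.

N = m g + P sin α (the push presses the container into the level floor).
At impending slip, P cos α = μ_s N = μ_s (m g + P sin α).
Solving: P (cos α − μ_s sin α) = μ_s m g → P = 0.55×1110/(cos 24.8° − 0.55 sin 24.8°) = 610/0.6771 = 900 N.

P ≈ 900 N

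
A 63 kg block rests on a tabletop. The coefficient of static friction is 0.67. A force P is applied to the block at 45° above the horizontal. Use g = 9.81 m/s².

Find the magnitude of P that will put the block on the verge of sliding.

N = m g − P sin α (the pull lifts the block).
At impending slip, P cos α = μ_s N = μ_s (m g − P sin α).
Solving: P (cos α + μ_s sin α) = μ_s m g → P = 0.67×618/(cos 45° + 0.67 sin 45°) = 414/1.181 = 351 N.

P ≈ 351 N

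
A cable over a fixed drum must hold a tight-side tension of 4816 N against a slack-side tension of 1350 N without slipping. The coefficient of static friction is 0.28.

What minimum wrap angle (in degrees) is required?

β_min ≈ 260°

T₂/T₁ = e^{μβ} → β = ln(T₂/T₁)/μ.
β = ln(4816/1350)/0.28 = 1.272/0.28 = 4.542 rad.
In degrees: β = 4.542 × 180/π = 260°.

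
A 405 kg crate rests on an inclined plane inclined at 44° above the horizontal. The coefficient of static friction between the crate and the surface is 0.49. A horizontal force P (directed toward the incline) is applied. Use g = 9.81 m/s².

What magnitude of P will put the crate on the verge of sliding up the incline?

At impending motion up the slope, friction acts down-slope at its limit: f = μ_s N.
Perpendicular to the incline: N = m g cos θ + P sin θ.
Along the incline: P cos θ = m g sin θ + μ_s N = m g sin θ + μ_s (m g cos θ + P sin θ).
Solving, P (cos θ − μ_s sin θ) = m g (sin θ + μ_s cos θ), so P = 405×9.81×(sin 44° + 0.49 cos 44°)/(cos 44° − 0.49 sin 44°) = 3970×1.047/0.379 = 11000 N.

P ≈ 11000 N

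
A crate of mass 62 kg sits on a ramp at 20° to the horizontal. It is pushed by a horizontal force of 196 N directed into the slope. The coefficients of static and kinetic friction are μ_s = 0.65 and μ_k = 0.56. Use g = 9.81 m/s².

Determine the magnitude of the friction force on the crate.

f ≈ 23.8 N (up the incline)

The horizontal push has a component P sin θ into the surface, so N = m g cos θ + P sin θ = 571.5 + 67.04 = 638.6 N.
Along the incline, the net driving force (taking up-slope positive) is P cos θ − m g sin θ = 184.2 − 208 = -23.84 N, so equilibrium requires friction f = 23.84 N (up-slope).
Maximum static friction: μ_s N = 0.65 × 638.6 = 415.1 N.
|f_req| = 23.84 ≤ 415.1 N → the crate is in equilibrium; friction equals the required value.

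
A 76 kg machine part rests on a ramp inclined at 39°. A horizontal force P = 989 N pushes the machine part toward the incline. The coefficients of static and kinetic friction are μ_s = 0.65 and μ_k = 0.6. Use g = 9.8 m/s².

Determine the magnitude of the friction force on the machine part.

Normal direction: N = m g cos θ + P sin θ = 1201 N.
Along the incline, the net driving force (taking up-slope positive) is P cos θ − m g sin θ = 768.6 − 468.7 = 299.9 N, so equilibrium requires friction f = -299.9 N (down-slope).
Maximum static friction: μ_s N = 0.65 × 1201 = 780.8 N.
Since 299.9 N is within the 780.8 N limit, the machine part stays put and friction is exactly 300 N.

f ≈ 300 N (down the incline)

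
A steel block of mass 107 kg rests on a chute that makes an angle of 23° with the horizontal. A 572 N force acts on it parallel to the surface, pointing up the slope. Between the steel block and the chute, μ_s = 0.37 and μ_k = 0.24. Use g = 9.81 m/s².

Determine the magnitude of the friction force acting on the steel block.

f ≈ 162 N (down the incline)

Perpendicular to the surface, N = m g cos θ = 107·9.81·cos 23° = 966.2 N.
Parallel to the incline, ΣF = 0 gives f = m g sin θ − P = 410.1 − 572 = -161.9 N (up-slope positive).
Maximum static friction available: μ_s N = 0.37 × 966.2 = 357.5 N.
Since |-161.9| ≤ 357.5 N, no slip — friction simply equals what equilibrium demands.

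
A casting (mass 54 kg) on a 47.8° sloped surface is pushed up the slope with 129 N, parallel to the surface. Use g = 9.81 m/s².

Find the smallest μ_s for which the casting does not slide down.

N = m g cos θ = 355.8 N.
Friction must make up the shortfall along the incline: f = m g sin θ − P = 392.4 − 129 = 263.4 N.
At the threshold f = μ_s N, so μ_s,min = 263.4/355.8 = 0.74.

μ_s,min ≈ 0.74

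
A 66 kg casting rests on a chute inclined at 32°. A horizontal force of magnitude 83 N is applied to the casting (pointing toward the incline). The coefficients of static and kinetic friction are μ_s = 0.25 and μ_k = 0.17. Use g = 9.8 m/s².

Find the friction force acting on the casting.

f ≈ 101 N (up the incline)

The horizontal push has a component P sin θ into the surface, so N = m g cos θ + P sin θ = 548.5 + 43.98 = 592.5 N.
Along the incline, the net driving force (taking up-slope positive) is P cos θ − m g sin θ = 70.39 − 342.8 = -272.4 N, so equilibrium requires friction f = 272.4 N (up-slope).
The limit of static friction is μ_s N = 148.1 N.
|f_req| = 272.4 > 148.1 N → the casting slides down the incline; f = μ_k N = 0.17 × 592.5 = 101 N.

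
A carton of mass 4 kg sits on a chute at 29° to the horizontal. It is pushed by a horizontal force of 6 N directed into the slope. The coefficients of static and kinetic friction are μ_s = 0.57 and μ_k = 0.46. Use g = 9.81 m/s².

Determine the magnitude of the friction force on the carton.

Normal direction: N = m g cos θ + P sin θ = 37.23 N.
Parallel to the incline: P cos θ − m g sin θ = 5.248 − 19.02 = -13.78 N; the friction needed to balance this is 13.78 N acting up the slope.
The limit of static friction is μ_s N = 21.22 N.
Since 13.78 N is within the 21.22 N limit, the carton stays put and friction is exactly 13.8 N.

f ≈ 13.8 N (up the incline)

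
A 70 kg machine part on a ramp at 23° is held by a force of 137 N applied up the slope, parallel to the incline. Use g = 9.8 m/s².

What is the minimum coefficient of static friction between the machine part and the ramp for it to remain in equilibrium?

N = m g cos θ = 631.5 N.
Friction must make up the shortfall along the incline: f = m g sin θ − P = 268 − 137 = 131 N.
At the threshold f = μ_s N, so μ_s,min = 131/631.5 = 0.208.

μ_s,min ≈ 0.208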